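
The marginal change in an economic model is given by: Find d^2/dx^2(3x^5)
Apply power rule 2 times:
d^1: 15x^4
d^2: 60x^3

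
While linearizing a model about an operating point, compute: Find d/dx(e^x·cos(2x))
Product rule: (fg)' = f'g + fg'
f = e^x, f' = e^x
g = cos(2x), g' = -2·sin(2x)

Answer: e^x·cos(2x) - 2·e^x·sin(2x)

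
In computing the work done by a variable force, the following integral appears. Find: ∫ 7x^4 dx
Using power rule: ∫ 7x^4 dx = 7/5 x^5+C = (7/5)x^5+C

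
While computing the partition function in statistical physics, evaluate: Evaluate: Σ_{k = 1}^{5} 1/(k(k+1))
Partial fractions: 1/(k(k+1)) = 1/k - 1/(k+1)
Telescoping sum: 1(1-1/6) = 1·5/6

Answer: 5/6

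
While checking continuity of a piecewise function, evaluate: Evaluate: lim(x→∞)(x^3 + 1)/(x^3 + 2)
Divide numerator and denominator by x^3:
lim (1 + 1/x^3)/(1 + 2/x^3) = 1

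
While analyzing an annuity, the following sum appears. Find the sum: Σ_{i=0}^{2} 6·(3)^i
Geometric series: S = a(1 - r^n)/(1 - r)
a = 6, r = 3, n = 3
S = 6(1 - 27)/-2 = 78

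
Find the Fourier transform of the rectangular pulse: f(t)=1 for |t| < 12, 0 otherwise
F(omega) = integral from -12 to 12 of e^(-j*omega*t) dt
= 2*sin(12*omega)/omega = 24*sinc(12*omega/pi)

Answer: 2*sin(12*omega)/omega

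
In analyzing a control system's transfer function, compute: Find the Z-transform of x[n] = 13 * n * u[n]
Z{n * u[n]} = z/(z-1)^2
By linearity: Z{13 * n * u[n]} = 13z/(z-1)^2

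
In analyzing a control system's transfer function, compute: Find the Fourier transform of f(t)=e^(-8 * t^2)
The Fourier transform of a Gaussian e^(-a * t^2) is sqrt(pi/a) * e^(-omega^2/(4a)).
With a = 8: F(omega) = sqrt(pi/8) * e^(-omega^2/32)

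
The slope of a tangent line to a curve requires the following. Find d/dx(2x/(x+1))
Quotient rule: (f/g)' = (f'g - fg')/g²
f = 2x, f' = 2
g = x + 1, g' = 1

Answer: (2·(x + 1) - 2x)/(x + 1)²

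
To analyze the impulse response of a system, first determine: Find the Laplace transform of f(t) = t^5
L{t^n} = n!/s^(n+1)
L{t^5} = 5!/s^6 = 120/s^6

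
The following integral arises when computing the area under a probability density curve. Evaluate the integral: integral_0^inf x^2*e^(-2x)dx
This is a Gamma integral. Substitute u=2x (du=2 dx):
integral_0^inf x^2 * e^(-2x) dx=(1/2^3) integral_0^inf u^2 * e^(-u) du
=Gamma(3)/2^3=2!/2^3=2/8

Answer: 1/4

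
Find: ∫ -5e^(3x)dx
Since d/dx[e^(3x)]=3e^(3x), we get -5/3 e^(3x)+C

Answer: (-5/3)e^(3x)+C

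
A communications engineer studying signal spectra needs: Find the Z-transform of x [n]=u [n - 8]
Using the time-shift property: Z{u[n-8]} = z^(-8) * z/(z-1)
= z^(-7)/(z-1)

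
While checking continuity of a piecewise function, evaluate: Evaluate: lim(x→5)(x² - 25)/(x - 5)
Factor: (x² - 25) = (x-5)(x + 5)
Cancel (x-5): lim(x→5) (x + 5) = 10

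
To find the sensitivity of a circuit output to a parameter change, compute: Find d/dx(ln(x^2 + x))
Chain rule: d/dx[ln(u)] = u'/u where u = x^2+x
u' = 2x+1

Answer: (2x+1)/(x^2+x)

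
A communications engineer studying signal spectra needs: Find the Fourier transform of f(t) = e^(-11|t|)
Using the standard pair: F{e^(-a|t|)} = 2a/(a^2 + omega^2)
With a = 11: F(omega) = 22/(121 + omega^2)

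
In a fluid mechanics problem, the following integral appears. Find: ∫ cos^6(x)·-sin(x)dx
Let u=cos(x), du=-sin(x) dx
∫ u^6 du=u^7/7+C

Answer: cos^7(x)/7+C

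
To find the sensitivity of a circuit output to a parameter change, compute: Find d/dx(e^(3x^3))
Chain rule: d/dx[e^u]=e^u · u' where u=3x^3
u'=9x^2

Answer: 9x^2·e^(3x^3)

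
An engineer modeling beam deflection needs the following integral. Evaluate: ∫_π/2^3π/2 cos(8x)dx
Antiderivative: sin(8x)/8
Evaluate at bounds: [sin(8·3π/2)/8] - [sin(8·π/2)/8]
= ((0) - (0))/8 = 0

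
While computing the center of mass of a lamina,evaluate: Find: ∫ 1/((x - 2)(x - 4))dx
Partial fractions: 1/((x-2)(x-4)) = A/(x-2)+B/(x-4)
A = -1/2, B = 1/2
∫ [-1/2· 1/(x-2)+1/2· 1/(x-4)] dx
= (1/2)[ln|x-4| - ln|x-2|]+C

Answer: (1/2)·ln|(x-4)/(x-2)|+C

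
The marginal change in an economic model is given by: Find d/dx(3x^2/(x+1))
Quotient rule: (f/g)'=(f'g - fg')/g²
f=3x^2, f'=6x
g=x+1, g'=1

Answer: (6x·(x+1)-3x^2)/(x+1)²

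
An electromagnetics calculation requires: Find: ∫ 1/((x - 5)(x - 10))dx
Partial fractions: 1/((x-5)(x-10))=A/(x-5)+B/(x-10)
A=-1/5, B=1/5
∫ [-1/5· 1/(x-5)+1/5· 1/(x-10)] dx
=(1/5)[ln|x-10| - ln|x-5|]+C

Answer: (1/5)·ln|(x-10)/(x-5)|+C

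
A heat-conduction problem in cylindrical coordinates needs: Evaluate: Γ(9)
Γ(n)=(n-1)! for positive integers
Γ(9)=8!=40320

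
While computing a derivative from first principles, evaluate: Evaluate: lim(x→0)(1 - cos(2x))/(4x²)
Using 1-cos(u) ≈ u²/2 for small u:
(1-cos(2x)) ≈ (2x)²/2 = 4x²/2
So limit = 4/(2·4) = 1/2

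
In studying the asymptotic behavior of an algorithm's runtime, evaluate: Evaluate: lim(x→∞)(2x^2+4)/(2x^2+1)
Divide numerator and denominator by x^2:
lim (2+4/x^2)/(2+1/x^2) = 1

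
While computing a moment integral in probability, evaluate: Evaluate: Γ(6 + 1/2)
Γ(n+1/2) = (2n)!√π/(4^n·n!)
= 479001600√π/(4096·720) = (10395/64)·√π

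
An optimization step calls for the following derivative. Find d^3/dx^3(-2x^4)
Apply power rule 3 times:
d^1: -8x^3
d^2: -24x^2
d^3: -48x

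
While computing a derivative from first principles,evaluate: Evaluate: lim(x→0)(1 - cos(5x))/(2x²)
Using 1-cos(u) ≈ u²/2 for small u:
(1-cos(5x)) ≈ (5x)²/2=25x²/2
So limit=25/(2·2)=25/4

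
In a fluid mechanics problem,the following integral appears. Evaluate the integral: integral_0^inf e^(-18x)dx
integral_0^inf e^(-18x) dx = [-1/18*e^(-18x)]_0^inf
= 0 - (-1/18) = 1/18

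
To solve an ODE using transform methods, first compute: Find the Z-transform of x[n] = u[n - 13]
Using the time-shift property: Z{u[n-13]} = z^(-13)*z/(z-1)
= z^(-12)/(z-1)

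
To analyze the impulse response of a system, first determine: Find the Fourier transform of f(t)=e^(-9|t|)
Using the standard pair: F{e^(-a|t|)}=2a/(a^2+omega^2)
With a=9: F(omega)=18/(81+omega^2)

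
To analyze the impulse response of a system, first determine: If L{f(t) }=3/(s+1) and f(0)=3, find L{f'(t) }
L{f'(t)}=s·F(s) - f(0)=3s/(s+1)-3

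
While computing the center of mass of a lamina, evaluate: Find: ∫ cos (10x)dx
Using substitution u = 10x: ∫ cos(u) du/10 = sin(u)/10+C

Answer: (1/10)sin(10x)+C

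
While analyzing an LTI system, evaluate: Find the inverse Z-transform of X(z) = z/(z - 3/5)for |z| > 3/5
Standard pair: z/(z-a) <-> a^n * u[n] for causal signals
With a=3/5: x[n]=(3/5)^n * u[n]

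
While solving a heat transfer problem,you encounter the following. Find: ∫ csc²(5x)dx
Since d/dx[-cot(5x)] = 5csc²(5x), integral = -cot(5x)/5+C

Answer: (-1/5)cot(5x)+C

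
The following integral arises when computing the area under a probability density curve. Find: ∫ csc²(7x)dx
Since d/dx[-cot(7x)]=7csc²(7x), integral=-cot(7x)/7+C

Answer: (-1/7)cot(7x)+C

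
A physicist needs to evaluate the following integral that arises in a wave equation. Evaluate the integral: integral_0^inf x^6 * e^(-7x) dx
This is a Gamma integral. Substitute u = 7x (du = 7 dx):
integral_0^inf x^6 * e^(-7x) dx = (1/7^7) integral_0^inf u^6 * e^(-u) du
= Gamma(7)/7^7 = 6!/7^7 = 720/823543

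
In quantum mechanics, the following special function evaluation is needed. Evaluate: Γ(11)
Γ(n) = (n-1)! for positive integers
Γ(11) = 10! = 3628800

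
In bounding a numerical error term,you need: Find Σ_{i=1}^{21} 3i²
=3·n(n + 1)(2n + 1)/6=3·21·22·43/6=9933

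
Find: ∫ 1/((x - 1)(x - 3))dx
Partial fractions: 1/((x-1)(x-3))=A/(x-1) + B/(x-3)
A=-1/2, B=1/2
∫ [-1/2· 1/(x-1) + 1/2· 1/(x-3)] dx
=(1/2)[ln|x-3| - ln|x-1|] + C

Answer: (1/2)·ln|(x-3)/(x-1)| + C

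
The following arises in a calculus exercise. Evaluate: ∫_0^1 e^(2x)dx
Antiderivative: (1/2)e^(2x)
Evaluate: (1/2)(e^2 - 1)

Answer: (e^2 - 1)/2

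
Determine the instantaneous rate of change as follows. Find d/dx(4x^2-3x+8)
Power rule: d/dx(ax^n) = n·a·x^(n-1)
Term by term: 8·x - 3

Answer: 8x - 3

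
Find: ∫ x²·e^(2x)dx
Integration by parts twice:
First: u=x², dv=e^(2x) dx => x²e^(2x)/2 - (2/2)∫ xe^(2x) dx
Second (∫ xe^(2x) dx): xe^(2x)/2 - e^(2x)/4
Combining: e^(2x)(x²/2-2x/4+2/8)+C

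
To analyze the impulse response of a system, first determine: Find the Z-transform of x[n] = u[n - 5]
Using the time-shift property: Z{u[n-5]}=z^(-5) * z/(z-1)
=z^(-4)/(z-1)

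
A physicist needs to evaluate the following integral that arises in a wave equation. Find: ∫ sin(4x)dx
Using substitution u=4x: ∫ sin(u) du/4=-cos(u)/4+C

Answer: (-1/4)cos(4x)+C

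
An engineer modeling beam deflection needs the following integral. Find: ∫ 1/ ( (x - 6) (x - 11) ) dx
Partial fractions: 1/((x-6)(x-11)) = A/(x-6)+B/(x-11)
A = -1/5, B = 1/5
∫ [-1/5· 1/(x-6)+1/5· 1/(x-11)] dx
= (1/5)[ln|x-11| - ln|x-6|]+C

Answer: (1/5)·ln|(x-11)/(x-6)|+C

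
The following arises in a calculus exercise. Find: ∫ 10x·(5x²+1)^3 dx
Let u = 5x² + 1, du = 10x dx
∫ u^3 du = u^4/4 + C

Answer: (5x² + 1)^4/4 + C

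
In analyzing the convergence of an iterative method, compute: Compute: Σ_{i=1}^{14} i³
Using formula: Σ i^3=[n(n + 1)/2]²=[14·15/2]²=11025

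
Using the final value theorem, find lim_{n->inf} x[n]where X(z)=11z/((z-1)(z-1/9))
Final value theorem: lim x[n]=lim_{z->1} (z-1)*X(z)
(z-1)*X(z)=11z/(z-1/9)
As z->1: 11/(1 - 1/9)=11/(8/9)=99/8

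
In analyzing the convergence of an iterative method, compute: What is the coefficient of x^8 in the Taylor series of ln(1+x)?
ln(1+x) = Σ (-1)^(n+1) x^n/n
Coefficient of x^8 = (-1)^9/8 = -1/8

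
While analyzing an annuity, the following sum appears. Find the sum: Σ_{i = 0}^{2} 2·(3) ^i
Geometric series: S = a(1 - r^n)/(1 - r)
a = 2, r = 3, n = 3
S = 2(1 - 27)/-2 = 26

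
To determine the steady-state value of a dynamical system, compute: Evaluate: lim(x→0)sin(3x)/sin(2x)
sin(u) ≈ u for small u:
sin(3x)/sin(2x) ≈ 3x/(2x) = 3/2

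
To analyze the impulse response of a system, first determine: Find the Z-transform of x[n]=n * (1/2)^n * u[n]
Using the property Z{n * a^n * u[n]} = az/(z-a)^2
With a = 1/2: X(z) = (1/2)z/(z - 1/2)^2, |z| > 1/2

Answer: (1/2)z/(z - 1/2)^2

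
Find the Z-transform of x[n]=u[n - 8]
Using the time-shift property: Z{u[n-8]} = z^(-8) * z/(z-1)
= z^(-7)/(z-1)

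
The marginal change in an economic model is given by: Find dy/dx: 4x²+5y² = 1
Differentiate: 8x+10y·(dy/dx) = 0
dy/dx = -8x/(10y) = -(4/5)·(x/y)

Answer: dy/dx = -(4/5)·(x/y)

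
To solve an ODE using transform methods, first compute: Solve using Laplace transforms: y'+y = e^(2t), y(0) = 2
Take L: sY - 2 + Y=1/(s-2)
Y(s + 1)=1/(s-2) + 2
Y=1/((s-2)(s + 1)) + 2/(s + 1)
Partial fractions: 1/((s-2)(s + 1))=(1/3)/(s-2) - (1/3)/(s + 1)
So Y=(1/3)/(s-2) + (5/3)/(s + 1)
Inverse Laplace transform (L^(-1){1/(s-2)}=e^(2t), L^(-1){1/(s + 1)}=e^(-t)):

Answer: y(t)=(1/3)·e^(2t) + (5/3)·e^(-t)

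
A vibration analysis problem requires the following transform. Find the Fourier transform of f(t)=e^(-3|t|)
Using the standard pair: F{e^(-a|t|)} = 2a/(a^2 + omega^2)
With a = 3: F(omega) = 6/(9 + omega^2)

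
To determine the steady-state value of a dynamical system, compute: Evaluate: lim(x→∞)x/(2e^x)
Apply L'Hôpital 1 times (∞/∞ each time):
Eventually get 1!/(2e^x) → 0

Answer: 0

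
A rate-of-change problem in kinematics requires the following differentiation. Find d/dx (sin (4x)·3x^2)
Product rule: (fg)'=f'g+fg'
f=sin(4x), f'=4·cos(4x)
g=3x^2, g'=6x

Answer: 12·cos(4x)·x^2+6·sin(4x)·x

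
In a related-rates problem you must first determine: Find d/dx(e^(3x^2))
Chain rule: d/dx[e^u] = e^u · u' where u = 3x^2
u' = 6x

Answer: 6x·e^(3x^2)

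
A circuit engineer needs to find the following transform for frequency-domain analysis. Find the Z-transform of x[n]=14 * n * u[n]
Z{n * u[n]} = z/(z-1)^2
By linearity: Z{14 * n * u[n]} = 14z/(z-1)^2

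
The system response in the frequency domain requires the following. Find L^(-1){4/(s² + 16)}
L^(-1){w/(s²+w²)}=sin(wt)
Here w=4

Answer: sin(4t)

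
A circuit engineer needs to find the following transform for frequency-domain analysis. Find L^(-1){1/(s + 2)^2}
L^(-1){1/(s-a)^n}=t^(n-1)·e^(at)/(n-1)!
Here a=-2, n=2: t^1·e^(-2t)/1

Answer: t·e^(-2t)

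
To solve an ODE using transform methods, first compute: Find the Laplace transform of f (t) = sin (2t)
L{sin(wt)}=w/(s² + w²)
L{sin(2t)}=2/(s² + 4)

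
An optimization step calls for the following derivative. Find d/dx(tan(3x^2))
Chain rule: d/dx[tan(u)] = sec²(u)·u' where u = 3x^2
u' = 6x

Answer: 6x·sec²(3x^2)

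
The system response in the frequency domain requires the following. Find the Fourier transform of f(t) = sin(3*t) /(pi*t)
sin(W * t)/(pi * t) = (W/pi) * sinc(W * t/pi) is the impulse response of the ideal low-pass filter with cutoff W (here W = 3).
Its Fourier transform is a rectangular function:
F(omega) = 1 for |omega| < 3, 0 otherwise

Answer: rect(omega/6) [i.e., 1 for |omega| < 3, 0 otherwise]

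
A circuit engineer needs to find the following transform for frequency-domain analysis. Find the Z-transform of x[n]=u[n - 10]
Using the time-shift property: Z{u[n-10]} = z^(-10)*z/(z-1)
= z^(-9)/(z-1)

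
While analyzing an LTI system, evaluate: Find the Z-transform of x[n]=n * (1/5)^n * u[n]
Using the property Z{n * a^n * u[n]}=az/(z-a)^2
With a=1/5: X(z)=(1/5)z/(z - 1/5)^2, |z| > 1/5

Answer: (1/5)z/(z - 1/5)^2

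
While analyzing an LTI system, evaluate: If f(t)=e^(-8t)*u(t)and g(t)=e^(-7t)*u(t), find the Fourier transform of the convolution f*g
By the convolution theorem: F{f * g} = F(omega) * G(omega)
F(omega) = 1/(8+j * omega), G(omega) = 1/(7+j * omega)
F{f * g} = 1/((8+j * omega)(7+j * omega))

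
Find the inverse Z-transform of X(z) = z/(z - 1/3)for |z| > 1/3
Standard pair: z/(z-a) <-> a^n*u[n] for causal signals
With a=1/3: x[n]=(1/3)^n*u[n]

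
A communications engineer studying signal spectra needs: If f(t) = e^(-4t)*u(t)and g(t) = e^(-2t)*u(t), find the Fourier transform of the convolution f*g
By the convolution theorem: F{f*g}=F(omega)*G(omega)
F(omega)=1/(4+j*omega), G(omega)=1/(2+j*omega)
F{f*g}=1/((4+j*omega)(2+j*omega))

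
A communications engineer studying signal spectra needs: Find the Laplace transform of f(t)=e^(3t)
L{e^(at)}=1/(s-a)
L{e^(3t)}=1/(s-3)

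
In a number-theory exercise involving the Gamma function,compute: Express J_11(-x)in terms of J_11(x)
For integer n: J_n(-x)=(-1)^n J_n(x)
With n=11: J_11(-x)=(-1)^11 J_11(x)=-J_11(x)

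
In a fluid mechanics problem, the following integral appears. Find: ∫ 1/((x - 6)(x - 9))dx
Partial fractions: 1/((x-6)(x-9)) = A/(x-6) + B/(x-9)
A = -1/3, B = 1/3
∫ [-1/3· 1/(x-6) + 1/3· 1/(x-9)] dx
= (1/3)[ln|x-9| - ln|x-6|] + C

Answer: (1/3)·ln|(x-9)/(x-6)| + C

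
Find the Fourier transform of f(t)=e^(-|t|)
Using the standard pair: F{e^(-a|t|)} = 2a/(a^2+omega^2)
With a = 1: F(omega) = 2/(1+omega^2)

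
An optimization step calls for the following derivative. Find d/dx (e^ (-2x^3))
Chain rule: d/dx[e^u]=e^u · u' where u=-2x^3
u'=-6x^2

Answer: -6x^2·e^(-2x^3)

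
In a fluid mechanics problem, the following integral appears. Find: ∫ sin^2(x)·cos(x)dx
Let u=sin(x), du=cos(x) dx
∫ u^2 du=u^3/3+C

Answer: sin^3(x)/3+C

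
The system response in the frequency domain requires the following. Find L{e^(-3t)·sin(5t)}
First shifting: L{e^(at)f(t)}=F(s-a)
L{sin(5t)}=5/(s² + 25)
Shift: 5/((s + 3)² + 25)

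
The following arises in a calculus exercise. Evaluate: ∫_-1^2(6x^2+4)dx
Step 1: Find antiderivative F(x) = 2x^3 + 4x
Step 2: F(2) - F(-1) = 24 - (-6) = 30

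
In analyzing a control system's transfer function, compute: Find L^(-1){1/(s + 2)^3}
L^(-1){1/(s-a)^n} = t^(n-1)·e^(at)/(n-1)!
Here a = -2, n = 3: t^2·e^(-2t)/2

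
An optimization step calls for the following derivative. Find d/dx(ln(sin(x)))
Chain rule: d/dx[ln(u)]=u'/u where u=sin(x)
u'=cos(x)

Answer: (cos(x))/(sin(x))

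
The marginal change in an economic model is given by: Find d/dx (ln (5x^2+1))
Chain rule: d/dx[ln(u)] = u'/u where u = 5x^2+1
u' = 10x

Answer: (10x)/(5x^2+1)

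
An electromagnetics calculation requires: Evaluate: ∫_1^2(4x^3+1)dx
Step 1: Find antiderivative F(x)=x^4+x
Step 2: F(2) - F(1)=18 - (2)=16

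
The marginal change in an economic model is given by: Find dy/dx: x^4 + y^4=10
Differentiate: 4x^3+4y^3·(dy/dx) = 0
dy/dx = -4x^3/(4y^3)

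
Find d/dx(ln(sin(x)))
Chain rule: d/dx[ln(u)]=u'/u where u=sin(x)
u'=cos(x)

Answer: (cos(x))/(sin(x))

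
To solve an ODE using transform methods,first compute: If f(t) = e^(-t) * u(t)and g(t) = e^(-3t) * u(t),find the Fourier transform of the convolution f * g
By the convolution theorem: F{f * g}=F(omega) * G(omega)
F(omega)=1/(1+j * omega), G(omega)=1/(3+j * omega)
F{f * g}=1/((1+j * omega)(3+j * omega))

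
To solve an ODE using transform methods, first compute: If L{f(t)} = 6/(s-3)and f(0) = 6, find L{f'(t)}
L{f'(t)} = s·F(s) - f(0) = 6s/(s-3)-6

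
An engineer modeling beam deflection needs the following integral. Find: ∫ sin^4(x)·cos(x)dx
Let u=sin(x), du=cos(x) dx
∫ u^4 du=u^5/5 + C

Answer: sin^5(x)/5 + C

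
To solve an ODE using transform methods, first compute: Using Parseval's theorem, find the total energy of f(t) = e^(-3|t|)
Parseval's theorem: E=integral |f(t)|^2 dt=(1/2pi) integral |F(omega)|^2 domega
E=integral_{-inf}^{inf} e^(-6|t|) dt=2*integral_0^inf e^(-6t) dt=2/(2*3)=1/3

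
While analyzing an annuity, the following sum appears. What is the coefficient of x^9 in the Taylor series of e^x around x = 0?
Taylor series of e^x = Σ x^n/n!
Coefficient of x^9 = 1/9! = 1/362880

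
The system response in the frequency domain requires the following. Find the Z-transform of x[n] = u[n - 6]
Using the time-shift property: Z{u[n-6]} = z^(-6)*z/(z-1)
= z^(-5)/(z-1)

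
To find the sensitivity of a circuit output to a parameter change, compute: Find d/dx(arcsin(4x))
d/dx[arcsin(u)] = u'/√(1-u²), u = 4x, u' = 4

Answer: 4/√(1 - 16x²)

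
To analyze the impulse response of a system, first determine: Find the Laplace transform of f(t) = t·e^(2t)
L{t·e^(at)} = 1/(s-a)²
L{t·e^(2t)} = 1/(s-2)²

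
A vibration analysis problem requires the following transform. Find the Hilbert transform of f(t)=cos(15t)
The Hilbert transform shifts each frequency component by -pi/2.
H{cos(wt)}=sin(wt)
With w=15: H{cos(15t)}=sin(15t)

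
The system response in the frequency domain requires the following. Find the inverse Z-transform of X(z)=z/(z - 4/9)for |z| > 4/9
Standard pair: z/(z-a) <-> a^n*u[n] for causal signals
With a=4/9: x[n]=(4/9)^n*u[n]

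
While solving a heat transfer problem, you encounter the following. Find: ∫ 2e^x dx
Since d/dx[e^x]=+ e^x, we get 2e^x + C

Answer: 2e^x + C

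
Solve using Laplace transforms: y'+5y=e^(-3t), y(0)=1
Take L: sY - 1+5Y = 1/(s+3)
Y(s+5) = 1/(s+3)+1
Y = 1/((s+3)(s+5))+1/(s+5)
Partial fractions: 1/((s+3)(s+5)) = (1/2)/(s+3) - (1/2)/(s+5)
So Y = (1/2)/(s+3)+(1/2)/(s+5)
Inverse Laplace transform (L^(-1){1/(s+3)} = e^(-3t), L^(-1){1/(s+5)} = e^(-5t)):

Answer: y(t) = (1/2)·e^(-3t)+(1/2)·e^(-5t)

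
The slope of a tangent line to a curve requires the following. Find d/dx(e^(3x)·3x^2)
Product rule: (fg)'=f'g+fg'
f=e^(3x), f'=3·e^(3x)
g=3x^2, g'=6x

Answer: 9·e^(3x)·x^2+6·e^(3x)·x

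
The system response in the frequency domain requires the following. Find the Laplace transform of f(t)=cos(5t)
L{cos(wt)}=s/(s²+w²)
L{cos(5t)}=s/(s²+25)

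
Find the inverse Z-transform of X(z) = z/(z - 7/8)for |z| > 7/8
Standard pair: z/(z-a) <-> a^n * u[n] for causal signals
With a = 7/8: x[n] = (7/8)^n * u[n]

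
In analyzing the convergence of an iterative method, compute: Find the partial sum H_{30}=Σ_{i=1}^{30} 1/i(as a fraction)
H_30 = 1 + 1/2 + 1/3 + ... + 1/30
= 9304682830147/2329089562800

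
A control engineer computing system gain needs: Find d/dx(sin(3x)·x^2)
Product rule: (fg)' = f'g + fg'
f = sin(3x), f' = 3·cos(3x)
g = x^2, g' = 2x

Answer: 3·cos(3x)·x^2 + 2·sin(3x)·x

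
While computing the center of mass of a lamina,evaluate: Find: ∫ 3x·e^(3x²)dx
Let u = 3x², du = 6x dx
∫ (1/2)e^u du = e^u/2+C

Answer: e^(3x²)/2+C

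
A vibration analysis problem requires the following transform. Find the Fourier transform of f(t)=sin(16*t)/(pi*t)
sin(W*t)/(pi*t)=(W/pi)*sinc(W*t/pi) is the impulse response of the ideal low-pass filter with cutoff W (here W=16).
Its Fourier transform is a rectangular function:
F(omega)=1 for |omega| < 16, 0 otherwise

Answer: rect(omega/32) [i.e., 1 for |omega| < 16, 0 otherwise]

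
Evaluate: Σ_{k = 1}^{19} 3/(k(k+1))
Partial fractions: 3/(k(k + 1)) = 3/k - 3/(k + 1)
Telescoping sum: 3(1 - 1/20) = 3·19/20

Answer: 57/20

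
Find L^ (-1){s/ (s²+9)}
L^(-1){s/(s²+w²)} = cos(wt)
Here w = 3

Answer: cos(3t)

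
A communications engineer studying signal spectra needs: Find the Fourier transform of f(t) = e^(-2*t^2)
The Fourier transform of a Gaussian e^(-a * t^2) is sqrt(pi/a) * e^(-omega^2/(4a)).
With a=2: F(omega)=sqrt(pi/2) * e^(-omega^2/8)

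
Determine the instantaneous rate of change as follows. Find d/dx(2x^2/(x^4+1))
Quotient rule: (f/g)'=(f'g - fg')/g²
f=2x^2, f'=4x
g=x^4+1, g'=4x^3

Answer: (4x·(x^4+1)-8x^5)/(x^4+1)²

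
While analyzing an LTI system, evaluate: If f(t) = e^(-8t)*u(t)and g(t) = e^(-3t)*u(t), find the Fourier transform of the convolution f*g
By the convolution theorem: F{f*g} = F(omega)*G(omega)
F(omega) = 1/(8 + j*omega), G(omega) = 1/(3 + j*omega)
F{f*g} = 1/((8 + j*omega)(3 + j*omega))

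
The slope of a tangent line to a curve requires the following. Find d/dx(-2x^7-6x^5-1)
Power rule: d/dx(ax^n) = n·a·x^(n-1)
Term by term: -14·x^6 - 30·x^4

Answer: -14x^6 - 30x^4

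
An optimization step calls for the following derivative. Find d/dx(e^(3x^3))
Chain rule: d/dx[e^u]=e^u · u' where u=3x^3
u'=9x^2

Answer: 9x^2·e^(3x^3)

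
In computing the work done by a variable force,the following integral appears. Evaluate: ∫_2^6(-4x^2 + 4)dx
Step 1: Find antiderivative F(x) = (-4/3)x^3 + 4x
Step 2: F(6) - F(2) = -264 - (-8/3) = -784/3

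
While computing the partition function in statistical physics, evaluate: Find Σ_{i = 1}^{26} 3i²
=3·n(n + 1)(2n + 1)/6=3·26·27·53/6=18603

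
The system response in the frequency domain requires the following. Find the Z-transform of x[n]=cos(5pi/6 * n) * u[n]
Z{cos(w0*n)*u[n]} = z(z - cos(w0))/(z^2 - 2z*cos(w0) + 1)
With w0 = 5pi/6: X(z) = z(z - cos(5pi/6))/(z^2 - 2z*cos(5pi/6) + 1)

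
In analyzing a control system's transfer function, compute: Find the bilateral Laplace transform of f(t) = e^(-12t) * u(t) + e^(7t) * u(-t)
For e^(-12t) * u(t): L = 1/(s+12), Re(s) > -12
For e^(7t) * u(-t): L = -1/(s-7), Re(s) < 7
Combined: F(s) = 1/(s+12)-1/(s-7), -12 < Re(s) < 7

Answer: 1/(s+12)-1/(s-7), ROC: -12 < Re(s) < 7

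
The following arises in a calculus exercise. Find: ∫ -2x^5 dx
Using power rule: ∫ -2x^5 dx=-2/6 x^6 + C=(-1/3)x^6 + C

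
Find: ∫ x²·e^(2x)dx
Integration by parts twice:
First: u = x², dv = e^(2x) dx => x²e^(2x)/2 - (2/2)∫ xe^(2x) dx
Second (∫ xe^(2x) dx): xe^(2x)/2 - e^(2x)/4
Combining: e^(2x)(x²/2-2x/4+2/8)+C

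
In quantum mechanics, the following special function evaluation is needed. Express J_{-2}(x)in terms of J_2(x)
For integer n: J_{-n}(x) = (-1)^n J_n(x)
With n = 2: J_{-2}(x) = (-1)^2 J_2(x) = J_2(x)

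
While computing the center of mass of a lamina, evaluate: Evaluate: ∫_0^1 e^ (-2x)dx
Antiderivative: (1/(-2))e^(-2x)
Evaluate: (1/(-2))(e^-2 - 1)

Answer: (e^-2 - 1)/(-2)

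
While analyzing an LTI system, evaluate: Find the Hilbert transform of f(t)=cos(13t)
The Hilbert transform shifts each frequency component by -pi/2.
H{cos(wt)} = sin(wt)
With w = 13: H{cos(13t)} = sin(13t)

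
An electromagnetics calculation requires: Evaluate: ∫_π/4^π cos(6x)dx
Antiderivative: sin(6x)/6
Evaluate at bounds: [sin(6·π)/6] - [sin(6·π/4)/6]
=((0) - (-1))/6=1/6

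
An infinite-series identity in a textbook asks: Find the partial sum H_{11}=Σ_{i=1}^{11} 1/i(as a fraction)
H_11=1 + 1/2 + 1/3 + ... + 1/11
=83711/27720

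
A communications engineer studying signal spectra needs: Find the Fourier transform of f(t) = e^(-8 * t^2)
The Fourier transform of a Gaussian e^(-a*t^2) is sqrt(pi/a)*e^(-omega^2/(4a)).
With a=8: F(omega)=sqrt(pi/8)*e^(-omega^2/32)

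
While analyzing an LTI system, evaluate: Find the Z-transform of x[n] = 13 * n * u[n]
Z{n * u[n]} = z/(z-1)^2
By linearity: Z{13 * n * u[n]} = 13z/(z-1)^2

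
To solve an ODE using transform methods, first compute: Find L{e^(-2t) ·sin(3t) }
First shifting: L{e^(at)f(t)}=F(s-a)
L{sin(3t)}=3/(s² + 9)
Shift: 3/((s + 2)² + 9)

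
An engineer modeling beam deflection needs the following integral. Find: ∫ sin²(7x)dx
Using identity sin²(u)=(1 - cos(2u))/2:
∫ (1 - cos(14x))/2 dx=x/2 - sin(14x)/28+C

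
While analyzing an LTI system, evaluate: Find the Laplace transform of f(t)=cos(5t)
L{cos(wt)} = s/(s²+w²)
L{cos(5t)} = s/(s²+25)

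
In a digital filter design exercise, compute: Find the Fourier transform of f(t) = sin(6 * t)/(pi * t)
sin(W*t)/(pi*t)=(W/pi)*sinc(W*t/pi) is the impulse response of the ideal low-pass filter with cutoff W (here W=6).
Its Fourier transform is a rectangular function:
F(omega)=1 for |omega| < 6, 0 otherwise

Answer: rect(omega/12) [i.e., 1 for |omega| < 6, 0 otherwise]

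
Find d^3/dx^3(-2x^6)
Apply power rule 3 times:
d^1: -12x^5
d^2: -60x^4
d^3: -240x^3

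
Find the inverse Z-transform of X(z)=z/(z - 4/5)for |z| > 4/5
Standard pair: z/(z-a) <-> a^n * u[n] for causal signals
With a=4/5: x[n]=(4/5)^n * u[n]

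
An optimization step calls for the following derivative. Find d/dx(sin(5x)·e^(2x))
Product rule: (fg)' = f'g + fg'
f = sin(5x), f' = 5·cos(5x)
g = e^(2x), g' = 2·e^(2x)

Answer: 5·cos(5x)·e^(2x) + 2·sin(5x)·e^(2x)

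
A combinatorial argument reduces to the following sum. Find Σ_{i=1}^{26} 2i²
=2·n(n + 1)(2n + 1)/6=2·26·27·53/6=12402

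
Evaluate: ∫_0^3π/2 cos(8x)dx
Antiderivative: sin(8x)/8
Evaluate at bounds: [sin(8·3π/2)/8] - [sin(8·0)/8]
= ((0) - (0))/8 = 0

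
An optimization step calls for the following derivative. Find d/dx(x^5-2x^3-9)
Power rule: d/dx(ax^n)=n·a·x^(n-1)
Term by term: 5·x^4-6·x^2

Answer: 5x^4-6x^2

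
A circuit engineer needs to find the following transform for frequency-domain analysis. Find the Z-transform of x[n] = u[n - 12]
Using the time-shift property: Z{u[n-12]} = z^(-12)*z/(z-1)
= z^(-11)/(z-1)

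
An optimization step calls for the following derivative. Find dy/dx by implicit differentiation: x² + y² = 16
Differentiate both sides: 2x+2y·(dy/dx)=0
Solve: dy/dx=-2x/(2y)=-x/y

Answer: dy/dx=-x/y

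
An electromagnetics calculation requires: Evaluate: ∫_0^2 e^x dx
Antiderivative: e^x
Evaluate: (e^2 - 1)

Answer: e^2 - 1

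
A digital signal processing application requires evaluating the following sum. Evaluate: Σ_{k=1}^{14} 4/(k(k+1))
Partial fractions: 4/(k(k + 1))=4/k - 4/(k + 1)
Telescoping sum: 4(1 - 1/15)=4·14/15

Answer: 56/15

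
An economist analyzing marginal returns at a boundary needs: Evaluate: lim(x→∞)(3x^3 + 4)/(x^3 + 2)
Divide numerator and denominator by x^3:
lim (3+4/x^3)/(1+2/x^3)=3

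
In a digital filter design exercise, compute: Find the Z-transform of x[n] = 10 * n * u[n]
Z{n*u[n]} = z/(z-1)^2
By linearity: Z{10*n*u[n]} = 10z/(z-1)^2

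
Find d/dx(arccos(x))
d/dx[arccos(u)]=-u'/√(1-u²), u=x, u'=1

Answer: -1/√(1-x²)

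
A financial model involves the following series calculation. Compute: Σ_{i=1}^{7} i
Using formula: Σ i^1 = n(n+1)/2 = 7·8/2 = 28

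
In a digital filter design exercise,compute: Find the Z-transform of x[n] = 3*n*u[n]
Z{n*u[n]}=z/(z-1)^2
By linearity: Z{3*n*u[n]}=3z/(z-1)^2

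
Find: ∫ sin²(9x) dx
Using identity sin²(u)=(1 - cos(2u))/2:
∫ (1 - cos(18x))/2 dx=x/2 - sin(18x)/36 + C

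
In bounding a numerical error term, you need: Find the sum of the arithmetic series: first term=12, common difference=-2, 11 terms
Last term: a_n = 12+(11-1)·-2 = -8
Sum = n(a_1+a_n)/2 = 11(12+(-8))/2 = 22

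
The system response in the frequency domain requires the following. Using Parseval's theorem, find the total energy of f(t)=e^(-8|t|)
Parseval's theorem: E=integral |f(t)|^2 dt=(1/2pi) integral |F(omega)|^2 domega
E=integral_{-inf}^{inf} e^(-16|t|) dt=2 * integral_0^inf e^(-16t) dt=2/(2 * 8)=1/8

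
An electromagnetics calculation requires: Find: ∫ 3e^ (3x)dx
Since d/dx[e^(3x)] = 3e^(3x), we get 1 e^(3x) + C

Answer: e^(3x) + C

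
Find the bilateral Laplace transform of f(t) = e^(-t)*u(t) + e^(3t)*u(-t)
For e^(-t)*u(t): L = 1/(s + 1), Re(s) > -1
For e^(3t)*u(-t): L = -1/(s-3), Re(s) < 3
Combined: F(s) = 1/(s + 1) - 1/(s-3), -1 < Re(s) < 3

Answer: 1/(s + 1) - 1/(s-3), ROC: -1 < Re(s) < 3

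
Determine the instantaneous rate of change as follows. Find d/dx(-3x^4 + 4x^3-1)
Power rule: d/dx(ax^n)=n·a·x^(n-1)
Term by term: -12·x^3+12·x^2

Answer: -12x^3+12x^2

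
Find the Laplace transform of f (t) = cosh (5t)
L{cosh(at)}=s/(s²-a²)
L{cosh(5t)}=s/(s²-25)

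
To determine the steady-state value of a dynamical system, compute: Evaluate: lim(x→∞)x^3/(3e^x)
Apply L'Hôpital 3 times (∞/∞ each time):
Eventually get 3!/(3e^x) → 0

Answer: 0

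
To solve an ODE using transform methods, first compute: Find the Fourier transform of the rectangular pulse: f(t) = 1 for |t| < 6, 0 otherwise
F(omega) = integral from -6 to 6 of e^(-j * omega * t) dt
= 2 * sin(6 * omega)/omega = 12 * sinc(6 * omega/pi)

Answer: 2 * sin(6 * omega)/omega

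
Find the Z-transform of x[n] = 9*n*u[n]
Z{n * u[n]} = z/(z-1)^2
By linearity: Z{9 * n * u[n]} = 9z/(z-1)^2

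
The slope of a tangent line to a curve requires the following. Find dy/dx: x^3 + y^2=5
Differentiate: 3x^2+2y·(dy/dx) = 0
dy/dx = -3x^2/(2y)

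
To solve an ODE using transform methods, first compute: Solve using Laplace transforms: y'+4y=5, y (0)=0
Take L of both sides: sY(s)-0+4Y(s)=5/s
Y(s)(s+4)=5/s+0
Y(s)=5/(s(s+4))+0/(s+4)
Partial fractions: 5/(s(s+4))=(5/4)/s - (5/4)/(s+4)
So Y(s)=(5/4)/s - (5/4)/(s+4)
Inverse transform (L^(-1){1/s}=1, L^(-1){1/(s+4)}=e^(-4t)):

Answer: y(t)=5/4 - (5/4)·e^(-4t)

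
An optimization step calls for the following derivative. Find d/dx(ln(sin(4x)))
Chain rule: d/dx[ln(u)]=u'/u where u=sin(4x)
u'=4cos(4x)

Answer: (4cos(4x))/(sin(4x))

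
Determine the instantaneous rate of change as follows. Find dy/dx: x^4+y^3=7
Differentiate: 4x^3+3y^2·(dy/dx)=0
dy/dx=-4x^3/(3y^2)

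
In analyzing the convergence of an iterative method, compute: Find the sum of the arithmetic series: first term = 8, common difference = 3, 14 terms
Last term: a_n=8+(14-1)·3=47
Sum=n(a_1+a_n)/2=14(8+47)/2=385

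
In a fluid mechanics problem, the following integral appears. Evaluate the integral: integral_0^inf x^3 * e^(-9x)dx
This is a Gamma integral. Substitute u = 9x (du = 9 dx):
integral_0^inf x^3 * e^(-9x) dx = (1/9^4) integral_0^inf u^3 * e^(-u) du
= Gamma(4)/9^4 = 3!/9^4 = 6/6561

Answer: 2/2187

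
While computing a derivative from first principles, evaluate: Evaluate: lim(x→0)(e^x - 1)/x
L'Hôpital (0/0): lim e^x/1=1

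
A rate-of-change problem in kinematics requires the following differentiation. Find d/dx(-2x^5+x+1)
Power rule: d/dx(ax^n) = n·a·x^(n-1)
Term by term: -10·x^4 + 1

Answer: -10x^4 + 1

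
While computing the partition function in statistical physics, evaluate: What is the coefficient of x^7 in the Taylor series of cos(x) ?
cos(x) has only even powers. Coefficient of x^7 = 0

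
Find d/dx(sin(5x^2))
Chain rule: d/dx[sin(u)] = cos(u)·u' where u = 5x^2
u' = 10x

Answer: 10x·cos(5x^2)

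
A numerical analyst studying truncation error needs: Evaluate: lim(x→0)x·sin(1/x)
Squeeze theorem: -|x| ≤ x·sin(1/x) ≤ |x|
Since x → 0 as x → 0, by squeeze theorem the limit is 0

Answer: 0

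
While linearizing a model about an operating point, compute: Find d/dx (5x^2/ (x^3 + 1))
Quotient rule: (f/g)' = (f'g - fg')/g²
f = 5x^2, f' = 10x
g = x^3 + 1, g' = 3x^2

Answer: (10x·(x^3 + 1) - 15x^4)/(x^3 + 1)²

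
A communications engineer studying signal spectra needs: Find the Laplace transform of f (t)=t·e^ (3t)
L{t·e^(at)}=1/(s-a)²
L{t·e^(3t)}=1/(s-3)²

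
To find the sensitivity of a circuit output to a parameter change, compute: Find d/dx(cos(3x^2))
Chain rule: d/dx[cos(u)] = -sin(u)·u' where u = 3x^2
u' = 6x

Answer: -6x·sin(3x^2)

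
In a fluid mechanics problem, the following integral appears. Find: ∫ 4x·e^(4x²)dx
Let u=4x², du=8x dx
∫ (1/2)e^u du=e^u/2+C

Answer: e^(4x²)/2+C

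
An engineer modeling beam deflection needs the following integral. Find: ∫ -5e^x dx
Since d/dx[e^x]=+e^x, we get -5e^x+C

Answer: -5e^x+C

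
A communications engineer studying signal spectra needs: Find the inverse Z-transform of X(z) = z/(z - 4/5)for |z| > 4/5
Standard pair: z/(z-a) <-> a^n*u[n] for causal signals
With a=4/5: x[n]=(4/5)^n*u[n]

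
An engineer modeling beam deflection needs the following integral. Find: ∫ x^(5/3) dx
Power rule: ∫ x^(5/3) dx = x^(8/3)/(8/3)+C

Answer: (3/8)·x^(8/3)+C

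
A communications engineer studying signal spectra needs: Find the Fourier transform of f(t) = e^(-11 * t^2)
The Fourier transform of a Gaussian e^(-a * t^2) is sqrt(pi/a) * e^(-omega^2/(4a)).
With a=11: F(omega)=sqrt(pi/11) * e^(-omega^2/44)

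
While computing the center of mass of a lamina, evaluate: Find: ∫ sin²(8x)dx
Using identity sin²(u)=(1 - cos(2u))/2:
∫ (1 - cos(16x))/2 dx=x/2 - sin(16x)/32 + C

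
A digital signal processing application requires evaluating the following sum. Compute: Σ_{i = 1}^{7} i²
Using formula: Σ i^2=n(n + 1)(2n + 1)/6=7·8·15/6=140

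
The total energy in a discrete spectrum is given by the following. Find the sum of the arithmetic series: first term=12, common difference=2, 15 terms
Last term: a_n = 12 + (15 - 1)·2 = 40
Sum = n(a_1 + a_n)/2 = 15(12 + 40)/2 = 390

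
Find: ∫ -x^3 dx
Using power rule: ∫ -x^3 dx=-1/4 x^4+C=(-1/4)x^4+C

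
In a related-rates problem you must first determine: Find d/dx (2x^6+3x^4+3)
Power rule: d/dx(ax^n)=n·a·x^(n-1)
Term by term: 12·x^5+12·x^3

Answer: 12x^5+12x^3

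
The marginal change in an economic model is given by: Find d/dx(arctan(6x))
d/dx[arctan(u)]=u'/(1+u²), u=6x, u'=6

Answer: 6/(1+36x²)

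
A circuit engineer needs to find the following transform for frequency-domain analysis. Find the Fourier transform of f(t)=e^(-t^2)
The Fourier transform of a Gaussian e^(-t^2) is sqrt(pi) * e^(-omega^2/4).
With a=1: F(omega)=sqrt(pi) * e^(-omega^2/4)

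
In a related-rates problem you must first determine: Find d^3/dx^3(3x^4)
Apply power rule 3 times:
d^1: 12x^3
d^2: 36x^2
d^3: 72x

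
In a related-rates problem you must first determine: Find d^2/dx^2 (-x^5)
Apply power rule 2 times:
d^1: -5x^4
d^2: -20x^3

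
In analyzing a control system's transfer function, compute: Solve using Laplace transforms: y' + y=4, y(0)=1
Take L of both sides: sY(s)-1+Y(s)=4/s
Y(s)(s+1)=4/s+1
Y(s)=4/(s(s+1))+1/(s+1)
Partial fractions: 4/(s(s+1))=4/s - 4/(s+1)
So Y(s)=4/s - 3/(s+1)
Inverse transform (L^(-1){1/s}=1, L^(-1){1/(s+1)}=e^(-t)):

Answer: y(t)=4-3·e^(-t)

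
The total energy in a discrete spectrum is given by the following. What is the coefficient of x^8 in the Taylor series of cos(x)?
cos(x) = Σ (-1)^k x^(2k)/(2k)!
For x^8: (-1)^4/8! = 1/40320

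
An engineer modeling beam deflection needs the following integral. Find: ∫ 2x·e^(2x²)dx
Let u=2x², du=4x dx
∫ (1/2)e^u du=e^u/2+C

Answer: e^(2x²)/2+C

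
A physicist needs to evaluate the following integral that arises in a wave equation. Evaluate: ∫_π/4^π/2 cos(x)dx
Antiderivative: sin(x)
Evaluate at bounds: [sin(1·π/2)/1] - [sin(1·π/4)/1]
= ((1) - (√2/2))/1 = 1 - √2/2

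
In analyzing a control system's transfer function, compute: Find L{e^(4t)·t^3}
First shifting: L{e^(at)f(t)} = F(s-a)
L{t^3} = 6/s^4
Shift s → s-4: 6/(s-4)^4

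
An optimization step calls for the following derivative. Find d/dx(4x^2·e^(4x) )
Product rule: (fg)' = f'g + fg'
f = 4x^2, f' = 8x
g = e^(4x), g' = 4·e^(4x)

Answer: 8x·e^(4x) + 16x^2·e^(4x)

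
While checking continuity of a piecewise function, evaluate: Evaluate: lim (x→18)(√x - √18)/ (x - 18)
Multiply by conjugate (√x+√18)/(√x+√18):
=(x - 18)/((x - 18)(√x+√18))=1/(√x+√18)
As x → 18: 1/(2√18)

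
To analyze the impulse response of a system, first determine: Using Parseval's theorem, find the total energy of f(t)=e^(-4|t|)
Parseval's theorem: E = integral |f(t)|^2 dt = (1/2pi) integral |F(omega)|^2 domega
E = integral_{-inf}^{inf} e^(-8|t|) dt = 2*integral_0^inf e^(-8t) dt = 2/(2*4) = 1/4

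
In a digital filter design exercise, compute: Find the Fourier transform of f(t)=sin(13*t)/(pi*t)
sin(W*t)/(pi*t) = (W/pi)*sinc(W*t/pi) is the impulse response of the ideal low-pass filter with cutoff W (here W = 13).
Its Fourier transform is a rectangular function:
F(omega) = 1 for |omega| < 13, 0 otherwise

Answer: rect(omega/26) [i.e., 1 for |omega| < 13, 0 otherwise]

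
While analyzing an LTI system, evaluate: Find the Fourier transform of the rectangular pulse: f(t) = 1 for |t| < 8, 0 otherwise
F(omega)=integral from -8 to 8 of e^(-j * omega * t) dt
=2 * sin(8 * omega)/omega=16 * sinc(8 * omega/pi)

Answer: 2 * sin(8 * omega)/omega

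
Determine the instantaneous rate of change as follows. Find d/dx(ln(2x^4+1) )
Chain rule: d/dx[ln(u)]=u'/u where u=2x^4 + 1
u'=8x^3

Answer: (8x^3)/(2x^4 + 1)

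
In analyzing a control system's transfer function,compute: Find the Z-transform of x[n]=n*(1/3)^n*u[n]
Using the property Z{n*a^n*u[n]}=az/(z-a)^2
With a=1/3: X(z)=(1/3)z/(z - 1/3)^2, |z| > 1/3

Answer: (1/3)z/(z - 1/3)^2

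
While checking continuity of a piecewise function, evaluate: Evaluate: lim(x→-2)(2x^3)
Polynomial is continuous, so substitute x = -2:
2·(-2)^3 = -16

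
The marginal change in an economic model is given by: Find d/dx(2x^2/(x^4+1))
Quotient rule: (f/g)' = (f'g - fg')/g²
f = 2x^2, f' = 4x
g = x^4 + 1, g' = 4x^3

Answer: (4x·(x^4 + 1) - 8x^5)/(x^4 + 1)²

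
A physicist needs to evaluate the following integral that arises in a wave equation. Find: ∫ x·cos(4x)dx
By parts: u = x, dv = cos(4x) dx
du = dx, v = sin(4x)/4
= x·sin(4x)/4 + cos(4x)/4² + C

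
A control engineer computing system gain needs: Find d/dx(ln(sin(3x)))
Chain rule: d/dx[ln(u)]=u'/u where u=sin(3x)
u'=3cos(3x)

Answer: (3cos(3x))/(sin(3x))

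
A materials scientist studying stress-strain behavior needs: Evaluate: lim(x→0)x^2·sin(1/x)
Squeeze theorem: -|x^2| ≤ x^2·sin(1/x) ≤ |x^2|
Since x^2 → 0 as x → 0, by squeeze theorem the limit is 0

Answer: 0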